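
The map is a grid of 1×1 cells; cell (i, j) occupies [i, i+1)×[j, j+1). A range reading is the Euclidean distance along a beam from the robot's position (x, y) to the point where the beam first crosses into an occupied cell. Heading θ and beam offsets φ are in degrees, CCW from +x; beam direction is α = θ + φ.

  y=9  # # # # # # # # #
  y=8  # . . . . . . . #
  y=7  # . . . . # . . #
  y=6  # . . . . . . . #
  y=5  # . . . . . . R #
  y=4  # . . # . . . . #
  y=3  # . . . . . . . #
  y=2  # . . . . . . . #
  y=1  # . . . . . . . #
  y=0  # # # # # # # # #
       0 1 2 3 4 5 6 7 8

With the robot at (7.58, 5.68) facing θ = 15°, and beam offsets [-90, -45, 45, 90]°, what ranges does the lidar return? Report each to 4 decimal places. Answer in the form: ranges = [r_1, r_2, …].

ranges = [1.6228, 0.4850, 0.8400, 3.4371]

beam 1: φ=-90°, α=285°
  cosα=0.2588 sinα=-0.9659 | (7,5) | tMaxX 1.6228 tMaxY 0.7040 | tΔX 3.8637 tΔY 1.0353
    t=0.7040 [y] (7,4)
    t=1.6228 [x] (8,4) — stop
  → r_1 = 1.6228
beam 2: φ=-45°, α=330°
  cosα=0.8660 sinα=-0.5000 | (7,5) | tMaxX 0.4850 tMaxY 1.3600 | tΔX 1.1547 tΔY 2.0000
    t=0.4850 [x] (8,5) — stop
  → r_2 = 0.4850
beam 3: φ=45°, α=60°
  cosα=0.5000 sinα=0.8660 | (7,5) | tMaxX 0.8400 tMaxY 0.3695 | tΔX 2.0000 tΔY 1.1547
    t=0.3695 [y] (7,6)
    t=0.8400 [x] (8,6) — stop
  → r_3 = 0.8400
beam 4: φ=90°, α=105°
  cosα=-0.2588 sinα=0.9659 | (7,5) | tMaxX 2.2409 tMaxY 0.3313 | tΔX 3.8637 tΔY 1.0353
    t=0.3313 [y] (7,6)
    t=1.3666 [y] (7,7)
    t=2.2409 [x] (6,7)
    t=2.4018 [y] (6,8)
    t=3.4371 [y] (6,9) — stop
  → r_4 = 3.4371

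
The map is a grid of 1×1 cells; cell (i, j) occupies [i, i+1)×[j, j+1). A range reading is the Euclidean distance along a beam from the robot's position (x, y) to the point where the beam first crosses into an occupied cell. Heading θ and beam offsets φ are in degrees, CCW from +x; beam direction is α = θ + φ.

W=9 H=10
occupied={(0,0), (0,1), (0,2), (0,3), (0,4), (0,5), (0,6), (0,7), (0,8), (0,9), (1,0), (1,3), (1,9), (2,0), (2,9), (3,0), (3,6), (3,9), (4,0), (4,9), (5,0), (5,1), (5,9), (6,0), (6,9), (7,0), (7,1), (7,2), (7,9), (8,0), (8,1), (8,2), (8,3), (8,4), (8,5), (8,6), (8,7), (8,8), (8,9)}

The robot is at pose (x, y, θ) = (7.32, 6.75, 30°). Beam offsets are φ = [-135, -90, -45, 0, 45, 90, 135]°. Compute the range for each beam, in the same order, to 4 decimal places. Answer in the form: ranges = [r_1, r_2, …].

beam 1: φ=-135°, α=255°
  d=(-0.2588,-0.9659)  start (7,6)  tX=1.2364 tY=0.7765  stride 1/|dx|=3.8637 1/|dy|=1.0353
    cross y-line → (7,5), t=0.7765
    cross x-line → (6,5), t=1.2364
    cross y-line → (6,4), t=1.8117
    cross y-line → (6,3), t=2.8470
    cross y-line → (6,2), t=3.8823
    cross y-line → (6,1), t=4.9176
    cross x-line → (5,1), t=5.1001 (wall)
  → r_1 = 5.1001
beam 2: φ=-90°, α=300°
  d=(0.5000,-0.8660)  start (7,6)  tX=1.3600 tY=0.8660  stride 1/|dx|=2.0000 1/|dy|=1.1547
    cross y-line → (7,5), t=0.8660
    cross x-line → (8,5), t=1.3600 (wall)
  → r_2 = 1.3600
beam 3: φ=-45°, α=345°
  d=(0.9659,-0.2588)  start (7,6)  tX=0.7040 tY=2.8978  stride 1/|dx|=1.0353 1/|dy|=3.8637
    cross x-line → (8,6), t=0.7040 (wall)
  → r_3 = 0.7040
beam 4: φ=0°, α=30°
  d=(0.8660,0.5000)  start (7,6)  tX=0.7852 tY=0.5000  stride 1/|dx|=1.1547 1/|dy|=2.0000
    cross y-line → (7,7), t=0.5000
    cross x-line → (8,7), t=0.7852 (wall)
  → r_4 = 0.7852
beam 5: φ=45°, α=75°
  d=(0.2588,0.9659)  start (7,6)  tX=2.6273 tY=0.2588  stride 1/|dx|=3.8637 1/|dy|=1.0353
    cross y-line → (7,7), t=0.2588
    cross y-line → (7,8), t=1.2941
    cross y-line → (7,9), t=2.3294 (wall)
  → r_5 = 2.3294
beam 6: φ=90°, α=120°
  d=(-0.5000,0.8660)  start (7,6)  tX=0.6400 tY=0.2887  stride 1/|dx|=2.0000 1/|dy|=1.1547
    cross y-line → (7,7), t=0.2887
    cross x-line → (6,7), t=0.6400
    cross y-line → (6,8), t=1.4434
    cross y-line → (6,9), t=2.5981 (wall)
  → r_6 = 2.5981
beam 7: φ=135°, α=165°
  d=(-0.9659,0.2588)  start (7,6)  tX=0.3313 tY=0.9659  stride 1/|dx|=1.0353 1/|dy|=3.8637
    cross x-line → (6,6), t=0.3313
    cross y-line → (6,7), t=0.9659
    cross x-line → (5,7), t=1.3666
    cross x-line → (4,7), t=2.4018
    cross x-line → (3,7), t=3.4371
    cross x-line → (2,7), t=4.4724
    cross y-line → (2,8), t=4.8296
    cross x-line → (1,8), t=5.5077
    cross x-line → (0,8), t=6.5429 (wall)
  → r_7 = 6.5429

ranges = [5.1001, 1.3600, 0.7040, 0.7852, 2.3294, 2.5981, 6.5429]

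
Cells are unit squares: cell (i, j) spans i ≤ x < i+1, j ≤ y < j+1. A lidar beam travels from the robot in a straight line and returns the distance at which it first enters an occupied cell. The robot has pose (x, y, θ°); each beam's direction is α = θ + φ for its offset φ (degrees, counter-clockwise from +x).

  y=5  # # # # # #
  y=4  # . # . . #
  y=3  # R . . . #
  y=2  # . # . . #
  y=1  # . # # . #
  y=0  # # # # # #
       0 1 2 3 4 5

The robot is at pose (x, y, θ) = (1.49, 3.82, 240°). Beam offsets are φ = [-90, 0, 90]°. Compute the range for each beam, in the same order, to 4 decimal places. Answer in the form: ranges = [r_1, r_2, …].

beam 1: φ=-90°, α=150°
  dir = (cos 150°, sin 150°) = (-0.8660, 0.5000); from cell (1,3)
  next x-line at t=0.5658, next y-line at t=0.3600; Δt_x=1.1547, Δt_y=2.0000
    y: enter (1,4) at t=0.3600
    x: enter (0,4) at t=0.5658 ← occupied
  → r_1 = 0.5658
beam 2: φ=0°, α=240°
  dir = (cos 240°, sin 240°) = (-0.5000, -0.8660); from cell (1,3)
  next x-line at t=0.9800, next y-line at t=0.9469; Δt_x=2.0000, Δt_y=1.1547
    y: enter (1,2) at t=0.9469
    x: enter (0,2) at t=0.9800 ← occupied
  → r_2 = 0.9800
beam 3: φ=90°, α=330°
  dir = (cos 330°, sin 330°) = (0.8660, -0.5000); from cell (1,3)
  next x-line at t=0.5889, next y-line at t=1.6400; Δt_x=1.1547, Δt_y=2.0000
    x: enter (2,3) at t=0.5889
    y: enter (2,2) at t=1.6400 ← occupied
  → r_3 = 1.6400

ranges = [0.5658, 0.9800, 1.6400]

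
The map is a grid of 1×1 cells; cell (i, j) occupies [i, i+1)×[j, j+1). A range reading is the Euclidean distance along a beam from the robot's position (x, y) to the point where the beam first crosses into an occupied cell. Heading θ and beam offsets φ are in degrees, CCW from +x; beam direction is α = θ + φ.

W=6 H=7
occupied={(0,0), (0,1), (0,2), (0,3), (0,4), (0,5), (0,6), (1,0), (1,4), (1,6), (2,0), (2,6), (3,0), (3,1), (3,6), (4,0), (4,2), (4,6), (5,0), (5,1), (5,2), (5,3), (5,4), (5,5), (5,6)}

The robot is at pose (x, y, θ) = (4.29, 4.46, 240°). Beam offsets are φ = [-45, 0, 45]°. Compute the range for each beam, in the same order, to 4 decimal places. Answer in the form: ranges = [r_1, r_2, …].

ranges = [3.4061, 3.9953, 1.5115]

beam 1: φ=-45°, α=195°
  cosα=-0.9659 sinα=-0.2588 | (4,4) | tMaxX 0.3002 tMaxY 1.7773 | tΔX 1.0353 tΔY 3.8637
    t=0.3002 [x] (3,4)
    t=1.3355 [x] (2,4)
    t=1.7773 [y] (2,3)
    t=2.3708 [x] (1,3)
    t=3.4061 [x] (0,3) — stop
  → r_1 = 3.4061
beam 2: φ=0°, α=240°
  cosα=-0.5000 sinα=-0.8660 | (4,4) | tMaxX 0.5800 tMaxY 0.5312 | tΔX 2.0000 tΔY 1.1547
    t=0.5312 [y] (4,3)
    t=0.5800 [x] (3,3)
    t=1.6859 [y] (3,2)
    t=2.5800 [x] (2,2)
    t=2.8406 [y] (2,1)
    t=3.9953 [y] (2,0) — stop
  → r_2 = 3.9953
beam 3: φ=45°, α=285°
  cosα=0.2588 sinα=-0.9659 | (4,4) | tMaxX 2.7432 tMaxY 0.4762 | tΔX 3.8637 tΔY 1.0353
    t=0.4762 [y] (4,3)
    t=1.5115 [y] (4,2) — stop
  → r_3 = 1.5115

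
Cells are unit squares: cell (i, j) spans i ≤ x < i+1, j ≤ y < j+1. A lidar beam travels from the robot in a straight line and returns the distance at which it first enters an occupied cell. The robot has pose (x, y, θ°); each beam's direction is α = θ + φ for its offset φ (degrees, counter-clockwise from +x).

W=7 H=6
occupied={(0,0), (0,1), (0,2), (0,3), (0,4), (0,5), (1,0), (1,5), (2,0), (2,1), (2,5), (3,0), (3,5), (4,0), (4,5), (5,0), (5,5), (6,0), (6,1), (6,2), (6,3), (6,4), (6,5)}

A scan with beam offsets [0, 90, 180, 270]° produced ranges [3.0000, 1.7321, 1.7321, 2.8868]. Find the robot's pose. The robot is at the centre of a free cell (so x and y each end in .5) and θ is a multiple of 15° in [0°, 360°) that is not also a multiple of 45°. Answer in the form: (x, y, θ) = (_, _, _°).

Enumerate (i+0.5, j+0.5, θ) over the 19 free cells and 16 admissible headings. For each, cast all 4 beams and compare to the given ranges.
  (1.5, 2.5, 195°): beam 1 = 0.5176 ≠ 3.0000 ✗
  (2.5, 2.5, 330°): beam 2 = 2.8868 ≠ 1.7321 ✗
  (3.5, 2.5, 150°): beam 1 = 2.8868 ≠ 3.0000 ✗
  …
  (2.5, 3.5, 30°): r_1=3.0000, r_2=1.7321, r_3=1.7321, r_4=2.8868 — all match ✓
Only this pose fits every beam.

(x, y, θ) = (2.5, 3.5, 30°)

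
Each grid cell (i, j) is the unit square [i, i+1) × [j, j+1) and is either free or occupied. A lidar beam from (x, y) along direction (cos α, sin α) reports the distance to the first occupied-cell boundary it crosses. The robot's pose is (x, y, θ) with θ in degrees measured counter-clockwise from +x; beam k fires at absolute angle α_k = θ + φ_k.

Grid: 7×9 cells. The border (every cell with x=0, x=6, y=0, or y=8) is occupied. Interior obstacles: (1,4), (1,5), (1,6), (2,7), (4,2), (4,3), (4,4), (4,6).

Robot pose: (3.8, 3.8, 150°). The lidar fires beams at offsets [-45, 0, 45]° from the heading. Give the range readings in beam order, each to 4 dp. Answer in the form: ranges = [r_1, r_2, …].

ranges = [3.3129, 2.0785, 2.8988]

beam 1: φ=-45°, α=105°
  cosα=-0.2588 sinα=0.9659 | (3,3) | tMaxX 3.0910 tMaxY 0.2071 | tΔX 3.8637 tΔY 1.0353
    t=0.2071 [y] (3,4)
    t=1.2423 [y] (3,5)
    t=2.2776 [y] (3,6)
    t=3.0910 [x] (2,6)
    t=3.3129 [y] (2,7) — stop
  → r_1 = 3.3129
beam 2: φ=0°, α=150°
  cosα=-0.8660 sinα=0.5000 | (3,3) | tMaxX 0.9238 tMaxY 0.4000 | tΔX 1.1547 tΔY 2.0000
    t=0.4000 [y] (3,4)
    t=0.9238 [x] (2,4)
    t=2.0785 [x] (1,4) — stop
  → r_2 = 2.0785
beam 3: φ=45°, α=195°
  cosα=-0.9659 sinα=-0.2588 | (3,3) | tMaxX 0.8282 tMaxY 3.0910 | tΔX 1.0353 tΔY 3.8637
    t=0.8282 [x] (2,3)
    t=1.8635 [x] (1,3)
    t=2.8988 [x] (0,3) — stop
  → r_3 = 2.8988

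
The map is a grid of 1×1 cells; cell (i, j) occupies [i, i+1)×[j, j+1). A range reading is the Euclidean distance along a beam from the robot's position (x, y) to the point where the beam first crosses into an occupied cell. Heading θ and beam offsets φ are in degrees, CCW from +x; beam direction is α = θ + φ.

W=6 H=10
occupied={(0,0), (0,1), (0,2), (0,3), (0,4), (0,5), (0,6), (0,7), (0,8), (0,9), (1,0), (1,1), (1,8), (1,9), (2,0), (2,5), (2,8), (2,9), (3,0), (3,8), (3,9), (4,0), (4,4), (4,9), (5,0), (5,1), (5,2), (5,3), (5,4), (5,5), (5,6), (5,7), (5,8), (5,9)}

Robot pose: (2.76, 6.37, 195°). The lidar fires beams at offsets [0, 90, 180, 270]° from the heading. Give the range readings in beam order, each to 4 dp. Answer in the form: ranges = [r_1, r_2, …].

ranges = [1.8221, 0.3831, 2.3190, 1.6875]

beam 1: φ=0°, α=195°
  dir = (cos 195°, sin 195°) = (-0.9659, -0.2588); from cell (2,6)
  next x-line at t=0.7868, next y-line at t=1.4296; Δt_x=1.0353, Δt_y=3.8637
    x: enter (1,6) at t=0.7868
    y: enter (1,5) at t=1.4296
    x: enter (0,5) at t=1.8221 ← occupied
  → r_1 = 1.8221
beam 2: φ=90°, α=285°
  dir = (cos 285°, sin 285°) = (0.2588, -0.9659); from cell (2,6)
  next x-line at t=0.9273, next y-line at t=0.3831; Δt_x=3.8637, Δt_y=1.0353
    y: enter (2,5) at t=0.3831 ← occupied
  → r_2 = 0.3831
beam 3: φ=180°, α=15°
  dir = (cos 15°, sin 15°) = (0.9659, 0.2588); from cell (2,6)
  next x-line at t=0.2485, next y-line at t=2.4341; Δt_x=1.0353, Δt_y=3.8637
    x: enter (3,6) at t=0.2485
    x: enter (4,6) at t=1.2837
    x: enter (5,6) at t=2.3190 ← occupied
  → r_3 = 2.3190
beam 4: φ=270°, α=105°
  dir = (cos 105°, sin 105°) = (-0.2588, 0.9659); from cell (2,6)
  next x-line at t=2.9364, next y-line at t=0.6522; Δt_x=3.8637, Δt_y=1.0353
    y: enter (2,7) at t=0.6522
    y: enter (2,8) at t=1.6875 ← occupied
  → r_4 = 1.6875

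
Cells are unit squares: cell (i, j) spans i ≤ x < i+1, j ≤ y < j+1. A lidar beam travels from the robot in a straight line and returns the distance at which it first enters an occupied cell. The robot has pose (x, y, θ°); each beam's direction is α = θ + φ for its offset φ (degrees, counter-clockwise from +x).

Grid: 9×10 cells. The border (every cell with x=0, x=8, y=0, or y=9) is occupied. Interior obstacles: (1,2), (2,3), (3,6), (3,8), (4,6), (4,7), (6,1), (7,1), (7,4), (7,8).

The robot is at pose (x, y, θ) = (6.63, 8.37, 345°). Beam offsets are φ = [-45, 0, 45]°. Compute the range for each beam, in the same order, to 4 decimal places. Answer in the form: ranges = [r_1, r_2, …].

beam 1: φ=-45°, α=300°
  d=(0.5000,-0.8660)  start (6,8)  tX=0.7400 tY=0.4272  stride 1/|dx|=2.0000 1/|dy|=1.1547
    cross y-line → (6,7), t=0.4272
    cross x-line → (7,7), t=0.7400
    cross y-line → (7,6), t=1.5819
    cross y-line → (7,5), t=2.7366
    cross x-line → (8,5), t=2.7400 (wall)
  → r_1 = 2.7400
beam 2: φ=0°, α=345°
  d=(0.9659,-0.2588)  start (6,8)  tX=0.3831 tY=1.4296  stride 1/|dx|=1.0353 1/|dy|=3.8637
    cross x-line → (7,8), t=0.3831 (wall)
  → r_2 = 0.3831
beam 3: φ=45°, α=30°
  d=(0.8660,0.5000)  start (6,8)  tX=0.4272 tY=1.2600  stride 1/|dx|=1.1547 1/|dy|=2.0000
    cross x-line → (7,8), t=0.4272 (wall)
  → r_3 = 0.4272

ranges = [2.7400, 0.3831, 0.4272]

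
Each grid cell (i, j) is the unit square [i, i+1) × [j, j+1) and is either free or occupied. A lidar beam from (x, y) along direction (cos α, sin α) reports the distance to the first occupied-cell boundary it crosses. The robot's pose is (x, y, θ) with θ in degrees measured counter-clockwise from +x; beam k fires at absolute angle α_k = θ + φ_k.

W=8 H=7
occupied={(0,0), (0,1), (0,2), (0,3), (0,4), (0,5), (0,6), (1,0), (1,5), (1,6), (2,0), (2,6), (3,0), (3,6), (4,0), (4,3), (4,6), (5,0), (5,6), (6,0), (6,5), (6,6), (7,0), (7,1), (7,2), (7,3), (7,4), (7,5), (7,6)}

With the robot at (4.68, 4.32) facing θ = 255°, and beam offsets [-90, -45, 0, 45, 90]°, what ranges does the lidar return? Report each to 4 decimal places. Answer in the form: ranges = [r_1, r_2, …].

beam 1: φ=-90°, α=165°
  direction (-0.9659, 0.2588); cell (4,4); t to first gridline: x 0.7040, y 2.6273 (then +1.0353 / +3.8637)
    (3,4) via x @ 0.7040
    (2,4) via x @ 1.7393
    (2,5) via y @ 2.6273
    (1,5) via x @ 2.7745  # hit
  → r_1 = 2.7745
beam 2: φ=-45°, α=210°
  direction (-0.8660, -0.5000); cell (4,4); t to first gridline: x 0.7852, y 0.6400 (then +1.1547 / +2.0000)
    (4,3) via y @ 0.6400  # hit
  → r_2 = 0.6400
beam 3: φ=0°, α=255°
  direction (-0.2588, -0.9659); cell (4,4); t to first gridline: x 2.6273, y 0.3313 (then +3.8637 / +1.0353)
    (4,3) via y @ 0.3313  # hit
  → r_3 = 0.3313
beam 4: φ=45°, α=300°
  direction (0.5000, -0.8660); cell (4,4); t to first gridline: x 0.6400, y 0.3695 (then +2.0000 / +1.1547)
    (4,3) via y @ 0.3695  # hit
  → r_4 = 0.3695
beam 5: φ=90°, α=345°
  direction (0.9659, -0.2588); cell (4,4); t to first gridline: x 0.3313, y 1.2364 (then +1.0353 / +3.8637)
    (5,4) via x @ 0.3313
    (5,3) via y @ 1.2364
    (6,3) via x @ 1.3666
    (7,3) via x @ 2.4018  # hit
  → r_5 = 2.4018

ranges = [2.7745, 0.6400, 0.3313, 0.3695, 2.4018]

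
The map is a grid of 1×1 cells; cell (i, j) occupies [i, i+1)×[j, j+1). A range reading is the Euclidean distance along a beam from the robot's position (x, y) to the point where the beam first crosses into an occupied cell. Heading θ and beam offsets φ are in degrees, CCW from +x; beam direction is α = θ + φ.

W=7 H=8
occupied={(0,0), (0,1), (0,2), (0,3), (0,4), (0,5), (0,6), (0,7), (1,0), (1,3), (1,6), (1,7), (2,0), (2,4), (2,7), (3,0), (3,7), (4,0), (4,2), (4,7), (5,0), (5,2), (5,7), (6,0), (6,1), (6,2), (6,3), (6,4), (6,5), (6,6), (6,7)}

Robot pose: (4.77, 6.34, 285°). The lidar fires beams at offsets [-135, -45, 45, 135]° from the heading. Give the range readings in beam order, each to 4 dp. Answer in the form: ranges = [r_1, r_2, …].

beam 1: φ=-135°, α=150°
  dir = (cos 150°, sin 150°) = (-0.8660, 0.5000); from cell (4,6)
  next x-line at t=0.8891, next y-line at t=1.3200; Δt_x=1.1547, Δt_y=2.0000
    x: enter (3,6) at t=0.8891
    y: enter (3,7) at t=1.3200 ← occupied
  → r_1 = 1.3200
beam 2: φ=-45°, α=240°
  dir = (cos 240°, sin 240°) = (-0.5000, -0.8660); from cell (4,6)
  next x-line at t=1.5400, next y-line at t=0.3926; Δt_x=2.0000, Δt_y=1.1547
    y: enter (4,5) at t=0.3926
    x: enter (3,5) at t=1.5400
    y: enter (3,4) at t=1.5473
    y: enter (3,3) at t=2.7020
    x: enter (2,3) at t=3.5400
    y: enter (2,2) at t=3.8567
    y: enter (2,1) at t=5.0114
    x: enter (1,1) at t=5.5400
    y: enter (1,0) at t=6.1661 ← occupied
  → r_2 = 6.1661
beam 3: φ=45°, α=330°
  dir = (cos 330°, sin 330°) = (0.8660, -0.5000); from cell (4,6)
  next x-line at t=0.2656, next y-line at t=0.6800; Δt_x=1.1547, Δt_y=2.0000
    x: enter (5,6) at t=0.2656
    y: enter (5,5) at t=0.6800
    x: enter (6,5) at t=1.4203 ← occupied
  → r_3 = 1.4203
beam 4: φ=135°, α=60°
  dir = (cos 60°, sin 60°) = (0.5000, 0.8660); from cell (4,6)
  next x-line at t=0.4600, next y-line at t=0.7621; Δt_x=2.0000, Δt_y=1.1547
    x: enter (5,6) at t=0.4600
    y: enter (5,7) at t=0.7621 ← occupied
  → r_4 = 0.7621

ranges = [1.3200, 6.1661, 1.4203, 0.7621]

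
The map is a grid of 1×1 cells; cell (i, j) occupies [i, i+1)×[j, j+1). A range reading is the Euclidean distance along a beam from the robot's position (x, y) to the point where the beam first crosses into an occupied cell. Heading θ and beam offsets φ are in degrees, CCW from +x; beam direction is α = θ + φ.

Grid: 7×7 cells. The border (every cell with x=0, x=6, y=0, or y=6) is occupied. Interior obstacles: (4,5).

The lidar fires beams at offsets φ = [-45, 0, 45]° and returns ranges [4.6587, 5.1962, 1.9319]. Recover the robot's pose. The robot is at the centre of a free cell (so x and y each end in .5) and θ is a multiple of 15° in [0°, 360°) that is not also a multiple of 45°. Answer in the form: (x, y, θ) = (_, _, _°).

Enumerate (i+0.5, j+0.5, θ) over the 24 free cells and 16 admissible headings. For each, cast all 3 beams and compare to the given ranges.
  (2.5, 5.5, 345°): beam 1 = 5.1962 ≠ 4.6587 ✗
  (2.5, 4.5, 255°): beam 1 = 1.7321 ≠ 4.6587 ✗
  (3.5, 4.5, 105°): beam 1 = 1.0000 ≠ 4.6587 ✗
  (1.5, 1.5, 30°): beam 1 = 1.9319 ≠ 4.6587 ✗
  …
  (1.5, 5.5, 330°): r_1=4.6587, r_2=5.1962, r_3=1.9319 — all match ✓
Only this pose fits every beam.

(x, y, θ) = (1.5, 5.5, 330°)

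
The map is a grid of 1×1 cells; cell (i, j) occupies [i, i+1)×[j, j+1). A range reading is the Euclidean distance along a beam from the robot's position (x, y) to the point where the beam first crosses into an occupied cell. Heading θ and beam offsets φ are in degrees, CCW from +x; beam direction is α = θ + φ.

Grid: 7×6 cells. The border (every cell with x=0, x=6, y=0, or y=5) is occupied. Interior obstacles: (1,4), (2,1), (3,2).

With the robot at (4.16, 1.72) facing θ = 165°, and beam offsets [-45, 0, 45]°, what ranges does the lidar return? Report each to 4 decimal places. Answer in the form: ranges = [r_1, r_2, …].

beam 1: φ=-45°, α=120°
  direction (-0.5000, 0.8660); cell (4,1); t to first gridline: x 0.3200, y 0.3233 (then +2.0000 / +1.1547)
    (3,1) via x @ 0.3200
    (3,2) via y @ 0.3233  # hit
  → r_1 = 0.3233
beam 2: φ=0°, α=165°
  direction (-0.9659, 0.2588); cell (4,1); t to first gridline: x 0.1656, y 1.0818 (then +1.0353 / +3.8637)
    (3,1) via x @ 0.1656
    (3,2) via y @ 1.0818  # hit
  → r_2 = 1.0818
beam 3: φ=45°, α=210°
  direction (-0.8660, -0.5000); cell (4,1); t to first gridline: x 0.1848, y 1.4400 (then +1.1547 / +2.0000)
    (3,1) via x @ 0.1848
    (2,1) via x @ 1.3395  # hit
  → r_3 = 1.3395

ranges = [0.3233, 1.0818, 1.3395]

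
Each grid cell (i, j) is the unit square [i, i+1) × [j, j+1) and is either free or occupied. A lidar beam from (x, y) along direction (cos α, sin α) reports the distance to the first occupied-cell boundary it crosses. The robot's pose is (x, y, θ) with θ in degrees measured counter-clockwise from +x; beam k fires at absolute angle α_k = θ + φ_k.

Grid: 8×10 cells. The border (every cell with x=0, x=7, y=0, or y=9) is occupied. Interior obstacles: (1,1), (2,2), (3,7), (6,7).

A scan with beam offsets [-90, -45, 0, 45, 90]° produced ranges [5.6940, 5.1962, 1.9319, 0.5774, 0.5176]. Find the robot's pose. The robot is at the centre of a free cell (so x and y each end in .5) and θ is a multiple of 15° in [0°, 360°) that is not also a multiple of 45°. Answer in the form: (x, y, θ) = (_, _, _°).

Candidates: 44 free-cell centres × 16 headings = 704 poses. Raycast each; keep the one whose scan matches to 4 dp.
  (4.5, 8.5, 75°): beam 1 = 1.9319 ≠ 5.6940 ✗
  (2.5, 5.5, 105°): beam 1 = 4.6587 ≠ 5.6940 ✗
  (6.5, 3.5, 255°): beam 2 = 5.0000 ≠ 5.1962 ✗
  (4.5, 1.5, 165°): beam 1 = 5.7956 ≠ 5.6940 ✗
  (1.5, 7.5, 120°): beam 1 = 3.0000 ≠ 5.6940 ✗
  …
  (6.5, 5.5, 285°): r_1=5.6940, r_2=5.1962, r_3=1.9319, r_4=0.5774, r_5=0.5176 — all match ✓
No second candidate reproduces the full scan.

(x, y, θ) = (6.5, 5.5, 285°)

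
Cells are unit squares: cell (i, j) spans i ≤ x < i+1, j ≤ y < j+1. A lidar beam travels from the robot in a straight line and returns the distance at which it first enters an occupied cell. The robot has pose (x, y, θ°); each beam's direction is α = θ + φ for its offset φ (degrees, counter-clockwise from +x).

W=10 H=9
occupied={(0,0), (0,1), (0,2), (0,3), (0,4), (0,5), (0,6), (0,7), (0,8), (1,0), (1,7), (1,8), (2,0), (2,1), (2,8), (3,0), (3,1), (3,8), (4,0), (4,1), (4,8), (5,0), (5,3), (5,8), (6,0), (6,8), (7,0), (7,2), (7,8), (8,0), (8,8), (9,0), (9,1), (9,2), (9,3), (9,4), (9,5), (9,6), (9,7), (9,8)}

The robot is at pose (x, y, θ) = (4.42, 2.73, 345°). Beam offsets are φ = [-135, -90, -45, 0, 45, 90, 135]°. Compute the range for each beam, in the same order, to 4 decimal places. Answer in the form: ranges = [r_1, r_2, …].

beam 1: φ=-135°, α=210°
  direction (-0.8660, -0.5000); cell (4,2); t to first gridline: x 0.4850, y 1.4600 (then +1.1547 / +2.0000)
    (3,2) via x @ 0.4850
    (3,1) via y @ 1.4600  # hit
  → r_1 = 1.4600
beam 2: φ=-90°, α=255°
  direction (-0.2588, -0.9659); cell (4,2); t to first gridline: x 1.6228, y 0.7558 (then +3.8637 / +1.0353)
    (4,1) via y @ 0.7558  # hit
  → r_2 = 0.7558
beam 3: φ=-45°, α=300°
  direction (0.5000, -0.8660); cell (4,2); t to first gridline: x 1.1600, y 0.8429 (then +2.0000 / +1.1547)
    (4,1) via y @ 0.8429  # hit
  → r_3 = 0.8429
beam 4: φ=0°, α=345°
  direction (0.9659, -0.2588); cell (4,2); t to first gridline: x 0.6005, y 2.8205 (then +1.0353 / +3.8637)
    (5,2) via x @ 0.6005
    (6,2) via x @ 1.6357
    (7,2) via x @ 2.6710  # hit
  → r_4 = 2.6710
beam 5: φ=45°, α=30°
  direction (0.8660, 0.5000); cell (4,2); t to first gridline: x 0.6697, y 0.5400 (then +1.1547 / +2.0000)
    (4,3) via y @ 0.5400
    (5,3) via x @ 0.6697  # hit
  → r_5 = 0.6697
beam 6: φ=90°, α=75°
  direction (0.2588, 0.9659); cell (4,2); t to first gridline: x 2.2409, y 0.2795 (then +3.8637 / +1.0353)
    (4,3) via y @ 0.2795
    (4,4) via y @ 1.3148
    (5,4) via x @ 2.2409
    (5,5) via y @ 2.3501
    (5,6) via y @ 3.3854
    (5,7) via y @ 4.4206
    (5,8) via y @ 5.4559  # hit
  → r_6 = 5.4559
beam 7: φ=135°, α=120°
  direction (-0.5000, 0.8660); cell (4,2); t to first gridline: x 0.8400, y 0.3118 (then +2.0000 / +1.1547)
    (4,3) via y @ 0.3118
    (3,3) via x @ 0.8400
    (3,4) via y @ 1.4665
    (3,5) via y @ 2.6212
    (2,5) via x @ 2.8400
    (2,6) via y @ 3.7759
    (1,6) via x @ 4.8400
    (1,7) via y @ 4.9306  # hit
  → r_7 = 4.9306

ranges = [1.4600, 0.7558, 0.8429, 2.6710, 0.6697, 5.4559, 4.9306]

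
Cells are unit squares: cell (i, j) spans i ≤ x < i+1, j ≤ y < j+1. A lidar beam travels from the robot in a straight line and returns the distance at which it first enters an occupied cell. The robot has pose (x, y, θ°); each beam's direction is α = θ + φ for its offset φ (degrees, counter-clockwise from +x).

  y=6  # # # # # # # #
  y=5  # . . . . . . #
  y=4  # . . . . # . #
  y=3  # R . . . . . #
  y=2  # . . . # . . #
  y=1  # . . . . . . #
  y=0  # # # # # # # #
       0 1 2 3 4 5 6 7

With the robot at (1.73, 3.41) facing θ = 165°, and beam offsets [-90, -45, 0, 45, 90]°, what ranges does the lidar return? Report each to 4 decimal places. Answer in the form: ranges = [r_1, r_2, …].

beam 1: φ=-90°, α=75°
  dir = (cos 75°, sin 75°) = (0.2588, 0.9659); from cell (1,3)
  next x-line at t=1.0432, next y-line at t=0.6108; Δt_x=3.8637, Δt_y=1.0353
    y: enter (1,4) at t=0.6108
    x: enter (2,4) at t=1.0432
    y: enter (2,5) at t=1.6461
    y: enter (2,6) at t=2.6814 ← occupied
  → r_1 = 2.6814
beam 2: φ=-45°, α=120°
  dir = (cos 120°, sin 120°) = (-0.5000, 0.8660); from cell (1,3)
  next x-line at t=1.4600, next y-line at t=0.6813; Δt_x=2.0000, Δt_y=1.1547
    y: enter (1,4) at t=0.6813
    x: enter (0,4) at t=1.4600 ← occupied
  → r_2 = 1.4600
beam 3: φ=0°, α=165°
  dir = (cos 165°, sin 165°) = (-0.9659, 0.2588); from cell (1,3)
  next x-line at t=0.7558, next y-line at t=2.2796; Δt_x=1.0353, Δt_y=3.8637
    x: enter (0,3) at t=0.7558 ← occupied
  → r_3 = 0.7558
beam 4: φ=45°, α=210°
  dir = (cos 210°, sin 210°) = (-0.8660, -0.5000); from cell (1,3)
  next x-line at t=0.8429, next y-line at t=0.8200; Δt_x=1.1547, Δt_y=2.0000
    y: enter (1,2) at t=0.8200
    x: enter (0,2) at t=0.8429 ← occupied
  → r_4 = 0.8429
beam 5: φ=90°, α=255°
  dir = (cos 255°, sin 255°) = (-0.2588, -0.9659); from cell (1,3)
  next x-line at t=2.8205, next y-line at t=0.4245; Δt_x=3.8637, Δt_y=1.0353
    y: enter (1,2) at t=0.4245
    y: enter (1,1) at t=1.4597
    y: enter (1,0) at t=2.4950 ← occupied
  → r_5 = 2.4950

ranges = [2.6814, 1.4600, 0.7558, 0.8429, 2.4950]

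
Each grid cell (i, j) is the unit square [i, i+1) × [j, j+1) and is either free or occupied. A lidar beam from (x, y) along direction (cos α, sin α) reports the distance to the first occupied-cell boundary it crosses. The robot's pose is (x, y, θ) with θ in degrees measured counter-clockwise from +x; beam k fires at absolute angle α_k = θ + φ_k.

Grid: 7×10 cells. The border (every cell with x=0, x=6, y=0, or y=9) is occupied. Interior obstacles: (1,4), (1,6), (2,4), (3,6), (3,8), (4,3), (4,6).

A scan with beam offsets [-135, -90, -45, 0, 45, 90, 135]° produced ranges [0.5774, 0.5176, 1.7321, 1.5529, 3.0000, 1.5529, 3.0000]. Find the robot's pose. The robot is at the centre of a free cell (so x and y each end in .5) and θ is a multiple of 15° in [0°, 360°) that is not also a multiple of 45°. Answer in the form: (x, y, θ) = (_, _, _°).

(x, y, θ) = (4.5, 4.5, 15°)

Enumerate (i+0.5, j+0.5, θ) over the 33 free cells and 16 admissible headings. For each, cast all 7 beams and compare to the given ranges.
  (2.5, 5.5, 345°): beam 1 = 1.0000 ≠ 0.5774 ✗
  (3.5, 2.5, 15°): beam 1 = 1.7321 ≠ 0.5774 ✗
  (4.5, 7.5, 30°): beam 1 = 0.5176 ≠ 0.5774 ✗
  (4.5, 4.5, 75°): beam 2 = 1.5529 ≠ 0.5176 ✗
  (4.5, 2.5, 345°): beam 1 = 3.0000 ≠ 0.5774 ✗
  …
  (4.5, 4.5, 15°): r_1=0.5774, r_2=0.5176, r_3=1.7321, r_4=1.5529, r_5=3.0000, r_6=1.5529, r_7=3.0000 — all match ✓
Unique over the lattice → pose = (4.5, 4.5, 15°).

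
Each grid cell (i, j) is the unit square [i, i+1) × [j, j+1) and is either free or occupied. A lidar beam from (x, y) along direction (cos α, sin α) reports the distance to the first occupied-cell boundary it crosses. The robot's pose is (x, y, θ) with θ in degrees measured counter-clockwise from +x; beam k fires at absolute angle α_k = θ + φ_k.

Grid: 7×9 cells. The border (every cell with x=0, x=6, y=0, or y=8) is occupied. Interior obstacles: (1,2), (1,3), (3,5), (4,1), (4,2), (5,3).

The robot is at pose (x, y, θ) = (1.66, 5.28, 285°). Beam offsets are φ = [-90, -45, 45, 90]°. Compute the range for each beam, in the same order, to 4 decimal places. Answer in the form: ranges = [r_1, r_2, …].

beam 1: φ=-90°, α=195°
  dir = (cos 195°, sin 195°) = (-0.9659, -0.2588); from cell (1,5)
  next x-line at t=0.6833, next y-line at t=1.0818; Δt_x=1.0353, Δt_y=3.8637
    x: enter (0,5) at t=0.6833 ← occupied
  → r_1 = 0.6833
beam 2: φ=-45°, α=240°
  dir = (cos 240°, sin 240°) = (-0.5000, -0.8660); from cell (1,5)
  next x-line at t=1.3200, next y-line at t=0.3233; Δt_x=2.0000, Δt_y=1.1547
    y: enter (1,4) at t=0.3233
    x: enter (0,4) at t=1.3200 ← occupied
  → r_2 = 1.3200
beam 3: φ=45°, α=330°
  dir = (cos 330°, sin 330°) = (0.8660, -0.5000); from cell (1,5)
  next x-line at t=0.3926, next y-line at t=0.5600; Δt_x=1.1547, Δt_y=2.0000
    x: enter (2,5) at t=0.3926
    y: enter (2,4) at t=0.5600
    x: enter (3,4) at t=1.5473
    y: enter (3,3) at t=2.5600
    x: enter (4,3) at t=2.7020
    x: enter (5,3) at t=3.8567 ← occupied
  → r_3 = 3.8567
beam 4: φ=90°, α=15°
  dir = (cos 15°, sin 15°) = (0.9659, 0.2588); from cell (1,5)
  next x-line at t=0.3520, next y-line at t=2.7819; Δt_x=1.0353, Δt_y=3.8637
    x: enter (2,5) at t=0.3520
    x: enter (3,5) at t=1.3873 ← occupied
  → r_4 = 1.3873

ranges = [0.6833, 1.3200, 3.8567, 1.3873]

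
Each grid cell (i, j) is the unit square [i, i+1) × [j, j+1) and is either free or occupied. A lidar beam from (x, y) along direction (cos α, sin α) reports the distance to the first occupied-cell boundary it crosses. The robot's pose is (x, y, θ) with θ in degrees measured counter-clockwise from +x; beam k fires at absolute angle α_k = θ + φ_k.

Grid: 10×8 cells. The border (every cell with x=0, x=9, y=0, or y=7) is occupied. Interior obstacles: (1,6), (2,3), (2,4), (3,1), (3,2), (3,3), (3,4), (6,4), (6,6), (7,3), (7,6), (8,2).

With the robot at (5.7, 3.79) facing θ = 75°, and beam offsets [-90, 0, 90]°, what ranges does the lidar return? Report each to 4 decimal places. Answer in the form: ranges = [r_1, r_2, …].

ranges = [1.3459, 1.1591, 1.7600]

beam 1: φ=-90°, α=345°
  dir = (cos 345°, sin 345°) = (0.9659, -0.2588); from cell (5,3)
  next x-line at t=0.3106, next y-line at t=3.0523; Δt_x=1.0353, Δt_y=3.8637
    x: enter (6,3) at t=0.3106
    x: enter (7,3) at t=1.3459 ← occupied
  → r_1 = 1.3459
beam 2: φ=0°, α=75°
  dir = (cos 75°, sin 75°) = (0.2588, 0.9659); from cell (5,3)
  next x-line at t=1.1591, next y-line at t=0.2174; Δt_x=3.8637, Δt_y=1.0353
    y: enter (5,4) at t=0.2174
    x: enter (6,4) at t=1.1591 ← occupied
  → r_2 = 1.1591
beam 3: φ=90°, α=165°
  dir = (cos 165°, sin 165°) = (-0.9659, 0.2588); from cell (5,3)
  next x-line at t=0.7247, next y-line at t=0.8114; Δt_x=1.0353, Δt_y=3.8637
    x: enter (4,3) at t=0.7247
    y: enter (4,4) at t=0.8114
    x: enter (3,4) at t=1.7600 ← occupied
  → r_3 = 1.7600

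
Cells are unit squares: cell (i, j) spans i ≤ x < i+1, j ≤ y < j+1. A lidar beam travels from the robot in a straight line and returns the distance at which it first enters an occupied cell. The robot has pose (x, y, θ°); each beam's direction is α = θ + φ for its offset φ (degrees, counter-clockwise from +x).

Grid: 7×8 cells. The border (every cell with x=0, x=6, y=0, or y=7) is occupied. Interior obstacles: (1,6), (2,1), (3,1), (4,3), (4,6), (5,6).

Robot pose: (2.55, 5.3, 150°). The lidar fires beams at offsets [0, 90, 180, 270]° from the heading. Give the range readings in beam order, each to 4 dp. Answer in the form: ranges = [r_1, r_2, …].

beam 1: φ=0°, α=150°
  direction (-0.8660, 0.5000); cell (2,5); t to first gridline: x 0.6351, y 1.4000 (then +1.1547 / +2.0000)
    (1,5) via x @ 0.6351
    (1,6) via y @ 1.4000  # hit
  → r_1 = 1.4000
beam 2: φ=90°, α=240°
  direction (-0.5000, -0.8660); cell (2,5); t to first gridline: x 1.1000, y 0.3464 (then +2.0000 / +1.1547)
    (2,4) via y @ 0.3464
    (1,4) via x @ 1.1000
    (1,3) via y @ 1.5011
    (1,2) via y @ 2.6558
    (0,2) via x @ 3.1000  # hit
  → r_2 = 3.1000
beam 3: φ=180°, α=330°
  direction (0.8660, -0.5000); cell (2,5); t to first gridline: x 0.5196, y 0.6000 (then +1.1547 / +2.0000)
    (3,5) via x @ 0.5196
    (3,4) via y @ 0.6000
    (4,4) via x @ 1.6743
    (4,3) via y @ 2.6000  # hit
  → r_3 = 2.6000
beam 4: φ=270°, α=60°
  direction (0.5000, 0.8660); cell (2,5); t to first gridline: x 0.9000, y 0.8083 (then +2.0000 / +1.1547)
    (2,6) via y @ 0.8083
    (3,6) via x @ 0.9000
    (3,7) via y @ 1.9630  # hit
  → r_4 = 1.9630

ranges = [1.4000, 3.1000, 2.6000, 1.9630]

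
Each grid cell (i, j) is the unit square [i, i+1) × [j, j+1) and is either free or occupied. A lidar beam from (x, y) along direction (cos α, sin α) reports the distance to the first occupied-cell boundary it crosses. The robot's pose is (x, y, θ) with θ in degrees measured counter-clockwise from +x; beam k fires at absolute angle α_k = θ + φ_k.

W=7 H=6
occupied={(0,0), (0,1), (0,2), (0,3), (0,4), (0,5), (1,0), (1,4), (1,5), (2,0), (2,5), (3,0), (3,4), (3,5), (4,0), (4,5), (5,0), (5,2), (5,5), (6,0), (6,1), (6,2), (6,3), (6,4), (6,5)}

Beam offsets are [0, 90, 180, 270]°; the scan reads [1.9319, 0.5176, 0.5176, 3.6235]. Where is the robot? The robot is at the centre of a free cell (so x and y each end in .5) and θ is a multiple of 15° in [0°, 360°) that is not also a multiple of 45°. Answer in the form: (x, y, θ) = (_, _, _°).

The pose lattice has 17·16 = 272 candidates. Test each by forward raycasting.
  (5.5, 4.5, 75°): beam 1 = 0.5176 ≠ 1.9319 ✗
  (2.5, 1.5, 240°): beam 1 = 0.5774 ≠ 1.9319 ✗
  (1.5, 1.5, 285°): beam 1 = 0.5176 ≠ 1.9319 ✗
  …
  (1.5, 1.5, 105°): r_1=1.9319, r_2=0.5176, r_3=0.5176, r_4=3.6235 — all match ✓
Unique over the lattice → pose = (1.5, 1.5, 105°).

(x, y, θ) = (1.5, 1.5, 105°)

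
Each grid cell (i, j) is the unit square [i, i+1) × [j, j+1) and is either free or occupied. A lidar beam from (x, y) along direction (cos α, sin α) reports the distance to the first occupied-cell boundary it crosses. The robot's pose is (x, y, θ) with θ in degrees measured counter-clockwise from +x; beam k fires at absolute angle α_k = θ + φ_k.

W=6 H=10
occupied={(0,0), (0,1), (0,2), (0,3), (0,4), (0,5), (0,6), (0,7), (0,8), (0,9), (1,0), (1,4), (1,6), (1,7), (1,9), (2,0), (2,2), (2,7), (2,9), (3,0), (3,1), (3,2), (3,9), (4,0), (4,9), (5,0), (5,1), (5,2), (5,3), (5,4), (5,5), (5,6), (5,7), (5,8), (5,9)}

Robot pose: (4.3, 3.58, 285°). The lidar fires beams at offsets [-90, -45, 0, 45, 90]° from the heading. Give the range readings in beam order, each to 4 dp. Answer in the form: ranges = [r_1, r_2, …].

beam 1: φ=-90°, α=195°
  d=(-0.9659,-0.2588)  start (4,3)  tX=0.3106 tY=2.2409  stride 1/|dx|=1.0353 1/|dy|=3.8637
    cross x-line → (3,3), t=0.3106
    cross x-line → (2,3), t=1.3459
    cross y-line → (2,2), t=2.2409 (wall)
  → r_1 = 2.2409
beam 2: φ=-45°, α=240°
  d=(-0.5000,-0.8660)  start (4,3)  tX=0.6000 tY=0.6697  stride 1/|dx|=2.0000 1/|dy|=1.1547
    cross x-line → (3,3), t=0.6000
    cross y-line → (3,2), t=0.6697 (wall)
  → r_2 = 0.6697
beam 3: φ=0°, α=285°
  d=(0.2588,-0.9659)  start (4,3)  tX=2.7046 tY=0.6005  stride 1/|dx|=3.8637 1/|dy|=1.0353
    cross y-line → (4,2), t=0.6005
    cross y-line → (4,1), t=1.6357
    cross y-line → (4,0), t=2.6710 (wall)
  → r_3 = 2.6710
beam 4: φ=45°, α=330°
  d=(0.8660,-0.5000)  start (4,3)  tX=0.8083 tY=1.1600  stride 1/|dx|=1.1547 1/|dy|=2.0000
    cross x-line → (5,3), t=0.8083 (wall)
  → r_4 = 0.8083
beam 5: φ=90°, α=15°
  d=(0.9659,0.2588)  start (4,3)  tX=0.7247 tY=1.6228  stride 1/|dx|=1.0353 1/|dy|=3.8637
    cross x-line → (5,3), t=0.7247 (wall)
  → r_5 = 0.7247

ranges = [2.2409, 0.6697, 2.6710, 0.8083, 0.7247]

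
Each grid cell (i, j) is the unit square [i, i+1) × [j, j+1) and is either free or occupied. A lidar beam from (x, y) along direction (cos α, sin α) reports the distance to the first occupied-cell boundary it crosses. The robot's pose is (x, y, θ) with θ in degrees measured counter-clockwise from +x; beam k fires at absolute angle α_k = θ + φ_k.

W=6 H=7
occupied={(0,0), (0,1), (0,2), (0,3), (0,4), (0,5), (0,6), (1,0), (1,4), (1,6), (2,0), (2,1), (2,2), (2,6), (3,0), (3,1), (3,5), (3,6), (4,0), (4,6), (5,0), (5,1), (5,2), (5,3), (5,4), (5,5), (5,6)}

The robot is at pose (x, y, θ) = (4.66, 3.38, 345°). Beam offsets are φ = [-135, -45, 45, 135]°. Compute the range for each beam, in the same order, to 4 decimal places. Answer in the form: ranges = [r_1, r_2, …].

ranges = [1.9168, 0.6800, 0.3926, 1.8706]

beam 1: φ=-135°, α=210°
  dir = (cos 210°, sin 210°) = (-0.8660, -0.5000); from cell (4,3)
  next x-line at t=0.7621, next y-line at t=0.7600; Δt_x=1.1547, Δt_y=2.0000
    y: enter (4,2) at t=0.7600
    x: enter (3,2) at t=0.7621
    x: enter (2,2) at t=1.9168 ← occupied
  → r_1 = 1.9168
beam 2: φ=-45°, α=300°
  dir = (cos 300°, sin 300°) = (0.5000, -0.8660); from cell (4,3)
  next x-line at t=0.6800, next y-line at t=0.4388; Δt_x=2.0000, Δt_y=1.1547
    y: enter (4,2) at t=0.4388
    x: enter (5,2) at t=0.6800 ← occupied
  → r_2 = 0.6800
beam 3: φ=45°, α=30°
  dir = (cos 30°, sin 30°) = (0.8660, 0.5000); from cell (4,3)
  next x-line at t=0.3926, next y-line at t=1.2400; Δt_x=1.1547, Δt_y=2.0000
    x: enter (5,3) at t=0.3926 ← occupied
  → r_3 = 0.3926
beam 4: φ=135°, α=120°
  dir = (cos 120°, sin 120°) = (-0.5000, 0.8660); from cell (4,3)
  next x-line at t=1.3200, next y-line at t=0.7159; Δt_x=2.0000, Δt_y=1.1547
    y: enter (4,4) at t=0.7159
    x: enter (3,4) at t=1.3200
    y: enter (3,5) at t=1.8706 ← occupied
  → r_4 = 1.8706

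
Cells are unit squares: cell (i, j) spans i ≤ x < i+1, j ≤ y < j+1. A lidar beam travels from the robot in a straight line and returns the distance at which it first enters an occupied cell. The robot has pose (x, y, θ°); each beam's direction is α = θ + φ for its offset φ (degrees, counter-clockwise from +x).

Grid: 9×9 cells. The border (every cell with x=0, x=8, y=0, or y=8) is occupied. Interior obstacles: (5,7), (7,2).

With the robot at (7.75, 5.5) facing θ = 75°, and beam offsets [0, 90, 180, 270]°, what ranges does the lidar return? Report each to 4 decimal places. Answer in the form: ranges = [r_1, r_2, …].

ranges = [0.9659, 6.9881, 2.5882, 0.2588]

beam 1: φ=0°, α=75°
  cosα=0.2588 sinα=0.9659 | (7,5) | tMaxX 0.9659 tMaxY 0.5176 | tΔX 3.8637 tΔY 1.0353
    t=0.5176 [y] (7,6)
    t=0.9659 [x] (8,6) — stop
  → r_1 = 0.9659
beam 2: φ=90°, α=165°
  cosα=-0.9659 sinα=0.2588 | (7,5) | tMaxX 0.7765 tMaxY 1.9319 | tΔX 1.0353 tΔY 3.8637
    t=0.7765 [x] (6,5)
    t=1.8117 [x] (5,5)
    t=1.9319 [y] (5,6)
    t=2.8470 [x] (4,6)
    t=3.8823 [x] (3,6)
    t=4.9176 [x] (2,6)
    t=5.7956 [y] (2,7)
    t=5.9528 [x] (1,7)
    t=6.9881 [x] (0,7) — stop
  → r_2 = 6.9881
beam 3: φ=180°, α=255°
  cosα=-0.2588 sinα=-0.9659 | (7,5) | tMaxX 2.8978 tMaxY 0.5176 | tΔX 3.8637 tΔY 1.0353
    t=0.5176 [y] (7,4)
    t=1.5529 [y] (7,3)
    t=2.5882 [y] (7,2) — stop
  → r_3 = 2.5882
beam 4: φ=270°, α=345°
  cosα=0.9659 sinα=-0.2588 | (7,5) | tMaxX 0.2588 tMaxY 1.9319 | tΔX 1.0353 tΔY 3.8637
    t=0.2588 [x] (8,5) — stop
  → r_4 = 0.2588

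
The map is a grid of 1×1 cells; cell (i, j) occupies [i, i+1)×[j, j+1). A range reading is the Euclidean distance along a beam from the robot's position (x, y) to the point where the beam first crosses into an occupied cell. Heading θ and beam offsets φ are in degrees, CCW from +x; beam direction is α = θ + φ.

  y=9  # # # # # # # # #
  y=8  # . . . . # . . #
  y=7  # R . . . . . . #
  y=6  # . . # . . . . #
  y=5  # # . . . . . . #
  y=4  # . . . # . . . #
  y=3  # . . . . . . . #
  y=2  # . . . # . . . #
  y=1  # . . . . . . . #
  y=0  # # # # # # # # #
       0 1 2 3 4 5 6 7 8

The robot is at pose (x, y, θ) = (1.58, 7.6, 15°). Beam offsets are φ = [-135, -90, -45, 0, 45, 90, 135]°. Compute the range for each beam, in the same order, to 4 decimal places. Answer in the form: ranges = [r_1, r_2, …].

beam 1: φ=-135°, α=240°
  direction (-0.5000, -0.8660); cell (1,7); t to first gridline: x 1.1600, y 0.6928 (then +2.0000 / +1.1547)
    (1,6) via y @ 0.6928
    (0,6) via x @ 1.1600  # hit
  → r_1 = 1.1600
beam 2: φ=-90°, α=285°
  direction (0.2588, -0.9659); cell (1,7); t to first gridline: x 1.6228, y 0.6212 (then +3.8637 / +1.0353)
    (1,6) via y @ 0.6212
    (2,6) via x @ 1.6228
    (2,5) via y @ 1.6564
    (2,4) via y @ 2.6917
    (2,3) via y @ 3.7270
    (2,2) via y @ 4.7623
    (3,2) via x @ 5.4865
    (3,1) via y @ 5.7975
    (3,0) via y @ 6.8328  # hit
  → r_2 = 6.8328
beam 3: φ=-45°, α=330°
  direction (0.8660, -0.5000); cell (1,7); t to first gridline: x 0.4850, y 1.2000 (then +1.1547 / +2.0000)
    (2,7) via x @ 0.4850
    (2,6) via y @ 1.2000
    (3,6) via x @ 1.6397  # hit
  → r_3 = 1.6397
beam 4: φ=0°, α=15°
  direction (0.9659, 0.2588); cell (1,7); t to first gridline: x 0.4348, y 1.5455 (then +1.0353 / +3.8637)
    (2,7) via x @ 0.4348
    (3,7) via x @ 1.4701
    (3,8) via y @ 1.5455
    (4,8) via x @ 2.5054
    (5,8) via x @ 3.5406  # hit
  → r_4 = 3.5406
beam 5: φ=45°, α=60°
  direction (0.5000, 0.8660); cell (1,7); t to first gridline: x 0.8400, y 0.4619 (then +2.0000 / +1.1547)
    (1,8) via y @ 0.4619
    (2,8) via x @ 0.8400
    (2,9) via y @ 1.6166  # hit
  → r_5 = 1.6166
beam 6: φ=90°, α=105°
  direction (-0.2588, 0.9659); cell (1,7); t to first gridline: x 2.2409, y 0.4141 (then +3.8637 / +1.0353)
    (1,8) via y @ 0.4141
    (1,9) via y @ 1.4494  # hit
  → r_6 = 1.4494
beam 7: φ=135°, α=150°
  direction (-0.8660, 0.5000); cell (1,7); t to first gridline: x 0.6697, y 0.8000 (then +1.1547 / +2.0000)
    (0,7) via x @ 0.6697  # hit
  → r_7 = 0.6697

ranges = [1.1600, 6.8328, 1.6397, 3.5406, 1.6166, 1.4494, 0.6697]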